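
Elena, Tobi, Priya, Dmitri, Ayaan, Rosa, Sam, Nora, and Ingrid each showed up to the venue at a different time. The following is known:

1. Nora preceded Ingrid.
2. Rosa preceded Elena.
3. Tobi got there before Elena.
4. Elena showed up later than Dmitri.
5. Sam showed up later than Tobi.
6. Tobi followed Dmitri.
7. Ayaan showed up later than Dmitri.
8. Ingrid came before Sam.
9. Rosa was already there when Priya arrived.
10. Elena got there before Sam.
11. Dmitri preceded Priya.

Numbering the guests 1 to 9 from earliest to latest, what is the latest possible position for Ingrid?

Ingrid must come before Sam — 1 guest forced after them.
Everything else can be placed before Ingrid in some valid order, so Ingrid can sit as late as position 9 − 1 = 8.

8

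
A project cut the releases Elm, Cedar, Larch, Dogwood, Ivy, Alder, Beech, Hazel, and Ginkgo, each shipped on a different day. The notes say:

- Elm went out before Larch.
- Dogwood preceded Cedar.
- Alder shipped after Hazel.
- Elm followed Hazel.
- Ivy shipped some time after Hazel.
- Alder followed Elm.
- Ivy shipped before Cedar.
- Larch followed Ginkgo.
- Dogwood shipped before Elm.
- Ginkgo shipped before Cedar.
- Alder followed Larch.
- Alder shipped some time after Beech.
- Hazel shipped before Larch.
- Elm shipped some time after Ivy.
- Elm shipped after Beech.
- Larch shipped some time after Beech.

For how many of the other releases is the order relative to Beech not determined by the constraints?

5

Forced after Beech: Alder, Elm, and Larch.
That leaves Cedar, Dogwood, Ginkgo, Hazel, and Ivy with no forced order relative to Beech — 5.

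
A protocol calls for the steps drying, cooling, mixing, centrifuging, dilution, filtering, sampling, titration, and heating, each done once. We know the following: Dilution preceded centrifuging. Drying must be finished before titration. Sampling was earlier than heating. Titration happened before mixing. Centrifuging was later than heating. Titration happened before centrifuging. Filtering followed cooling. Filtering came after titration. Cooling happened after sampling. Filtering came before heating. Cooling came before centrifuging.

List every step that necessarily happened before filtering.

Directly stated before filtering: cooling and titration.
Drying reaches filtering via drying → titration → filtering.
Sampling reaches filtering via sampling → cooling → filtering.
No chain forces mixing (or any of the others) ahead of filtering.

cooling, drying, sampling, titration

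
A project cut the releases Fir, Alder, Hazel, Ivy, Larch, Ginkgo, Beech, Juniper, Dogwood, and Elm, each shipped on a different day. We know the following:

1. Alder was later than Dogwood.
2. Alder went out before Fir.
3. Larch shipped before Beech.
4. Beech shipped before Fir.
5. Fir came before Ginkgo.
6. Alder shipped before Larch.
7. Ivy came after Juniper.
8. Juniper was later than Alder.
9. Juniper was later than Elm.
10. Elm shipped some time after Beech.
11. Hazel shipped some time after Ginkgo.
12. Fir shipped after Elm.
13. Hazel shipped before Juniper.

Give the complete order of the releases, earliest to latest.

Dogwood, Alder, Larch, Beech, Elm, Fir, Ginkgo, Hazel, Juniper, Ivy

The constraints fix every adjacent pair, so only one ordering works:
Dogwood → Alder → Larch → Beech → Elm → Fir → Ginkgo → Hazel → Juniper → Ivy.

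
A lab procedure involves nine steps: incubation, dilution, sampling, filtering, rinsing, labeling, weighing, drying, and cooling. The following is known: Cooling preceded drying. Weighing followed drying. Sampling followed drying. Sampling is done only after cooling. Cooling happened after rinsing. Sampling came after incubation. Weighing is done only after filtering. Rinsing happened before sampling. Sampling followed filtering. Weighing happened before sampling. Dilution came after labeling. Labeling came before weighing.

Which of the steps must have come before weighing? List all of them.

Directly stated before weighing: drying, filtering, and labeling.
Cooling reaches weighing via cooling → drying → weighing.
Rinsing reaches weighing via rinsing → cooling → drying → weighing.
No chain forces incubation (or any of the others) ahead of weighing.

cooling, drying, filtering, labeling, rinsing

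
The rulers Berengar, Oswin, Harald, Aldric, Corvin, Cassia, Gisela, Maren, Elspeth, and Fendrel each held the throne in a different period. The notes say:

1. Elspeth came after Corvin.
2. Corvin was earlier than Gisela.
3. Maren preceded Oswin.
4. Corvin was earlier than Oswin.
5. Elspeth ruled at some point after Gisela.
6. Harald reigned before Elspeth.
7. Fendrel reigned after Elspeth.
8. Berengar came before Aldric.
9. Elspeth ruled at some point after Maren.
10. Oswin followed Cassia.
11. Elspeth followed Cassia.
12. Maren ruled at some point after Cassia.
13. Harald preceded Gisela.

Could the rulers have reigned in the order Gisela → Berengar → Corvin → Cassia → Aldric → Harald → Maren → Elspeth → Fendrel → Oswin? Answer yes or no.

no

The constraints require Corvin before Gisela, but in the proposed sequence Gisela appears ahead of Corvin. That one violation is enough.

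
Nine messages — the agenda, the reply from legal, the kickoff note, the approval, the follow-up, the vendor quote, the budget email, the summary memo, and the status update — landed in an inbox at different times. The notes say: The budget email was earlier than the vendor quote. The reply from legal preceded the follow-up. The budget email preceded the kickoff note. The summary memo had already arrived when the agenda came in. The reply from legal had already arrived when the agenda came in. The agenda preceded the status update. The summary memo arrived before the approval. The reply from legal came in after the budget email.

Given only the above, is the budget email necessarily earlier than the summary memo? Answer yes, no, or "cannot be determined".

No chain of stated constraints runs from the budget email to the summary memo, and none runs from the summary memo to the budget email either.
So the relative order of the budget email and the summary memo is not fixed by the given facts.

cannot be determined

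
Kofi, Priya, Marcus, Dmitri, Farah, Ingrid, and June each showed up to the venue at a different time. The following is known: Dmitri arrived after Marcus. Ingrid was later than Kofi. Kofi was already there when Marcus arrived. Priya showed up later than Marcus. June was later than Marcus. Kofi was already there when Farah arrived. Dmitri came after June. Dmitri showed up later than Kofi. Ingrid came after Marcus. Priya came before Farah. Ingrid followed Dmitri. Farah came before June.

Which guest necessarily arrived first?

Kofi

Kofi has a chain of constraints placing them before every other guest, so Kofi must be first.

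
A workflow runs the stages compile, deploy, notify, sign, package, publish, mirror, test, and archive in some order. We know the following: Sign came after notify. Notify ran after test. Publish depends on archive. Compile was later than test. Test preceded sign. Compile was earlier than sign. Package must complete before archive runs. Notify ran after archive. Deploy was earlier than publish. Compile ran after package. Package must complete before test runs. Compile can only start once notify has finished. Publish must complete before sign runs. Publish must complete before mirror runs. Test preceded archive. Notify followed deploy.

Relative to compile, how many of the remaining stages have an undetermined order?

Forced before compile: archive, deploy, notify, package, and test; forced after compile: sign.
That leaves mirror and publish with no forced order relative to compile — 2.

2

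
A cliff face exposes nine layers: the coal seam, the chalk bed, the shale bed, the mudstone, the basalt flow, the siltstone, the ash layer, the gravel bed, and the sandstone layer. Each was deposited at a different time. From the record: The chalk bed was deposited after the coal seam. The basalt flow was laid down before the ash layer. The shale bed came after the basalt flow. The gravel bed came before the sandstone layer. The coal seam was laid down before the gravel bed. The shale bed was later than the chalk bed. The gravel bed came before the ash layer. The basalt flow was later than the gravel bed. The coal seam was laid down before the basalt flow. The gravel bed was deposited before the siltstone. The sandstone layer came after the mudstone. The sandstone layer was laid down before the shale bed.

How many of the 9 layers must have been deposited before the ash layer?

Directly stated before the ash layer: the basalt flow and the gravel bed.
The coal seam reaches the ash layer via the coal seam → the basalt flow → the ash layer.
No chain forces the sandstone layer (or any of the others) ahead of the ash layer.
That's the basalt flow, the coal seam, and the gravel bed — 3 in all.

3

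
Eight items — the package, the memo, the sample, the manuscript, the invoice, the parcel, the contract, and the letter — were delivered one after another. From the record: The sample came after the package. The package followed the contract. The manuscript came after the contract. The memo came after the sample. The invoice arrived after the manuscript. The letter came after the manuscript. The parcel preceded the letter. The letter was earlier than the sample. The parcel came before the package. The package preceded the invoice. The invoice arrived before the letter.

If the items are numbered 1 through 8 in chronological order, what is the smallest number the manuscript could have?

The contract must come before the manuscript — 1 forced predecessor.
Nothing else is forced ahead of the manuscript, so its earliest slot is position 1 + 1 = 2.

2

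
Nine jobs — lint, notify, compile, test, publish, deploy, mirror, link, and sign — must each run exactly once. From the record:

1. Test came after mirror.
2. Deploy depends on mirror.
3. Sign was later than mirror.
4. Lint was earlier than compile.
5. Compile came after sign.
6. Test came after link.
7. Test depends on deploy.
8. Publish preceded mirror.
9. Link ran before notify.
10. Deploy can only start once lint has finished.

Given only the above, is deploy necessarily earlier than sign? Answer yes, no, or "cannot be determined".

No chain of stated constraints runs from deploy to sign, and none runs from sign to deploy either.
So the relative order of deploy and sign is not fixed by the given facts.

cannot be determined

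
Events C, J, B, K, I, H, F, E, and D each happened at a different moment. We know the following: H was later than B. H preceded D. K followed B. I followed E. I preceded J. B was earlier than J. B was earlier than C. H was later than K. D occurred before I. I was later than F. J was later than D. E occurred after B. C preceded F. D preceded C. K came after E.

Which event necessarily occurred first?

B

B has a chain of constraints placing it before every other event, so B must be first.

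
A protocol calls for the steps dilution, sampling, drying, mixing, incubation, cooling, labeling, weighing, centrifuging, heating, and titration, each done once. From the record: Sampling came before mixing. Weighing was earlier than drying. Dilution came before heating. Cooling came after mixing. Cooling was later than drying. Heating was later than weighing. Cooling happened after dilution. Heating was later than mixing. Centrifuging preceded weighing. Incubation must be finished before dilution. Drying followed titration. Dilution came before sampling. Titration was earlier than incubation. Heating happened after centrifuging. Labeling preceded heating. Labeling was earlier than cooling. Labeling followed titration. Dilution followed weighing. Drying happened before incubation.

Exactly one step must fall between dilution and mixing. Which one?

Tracing the constraints gives dilution → sampling → mixing, so sampling sits after dilution and before mixing.
No other step is forced both after dilution and before mixing.

sampling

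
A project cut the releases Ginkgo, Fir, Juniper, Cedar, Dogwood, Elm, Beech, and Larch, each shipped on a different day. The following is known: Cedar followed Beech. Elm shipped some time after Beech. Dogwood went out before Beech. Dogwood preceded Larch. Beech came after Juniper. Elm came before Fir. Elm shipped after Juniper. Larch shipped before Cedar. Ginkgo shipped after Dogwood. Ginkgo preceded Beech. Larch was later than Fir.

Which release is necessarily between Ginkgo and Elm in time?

Tracing the constraints gives Ginkgo → Beech → Elm, so Beech sits after Ginkgo and before Elm.
No other release is forced both after Ginkgo and before Elm.

Beech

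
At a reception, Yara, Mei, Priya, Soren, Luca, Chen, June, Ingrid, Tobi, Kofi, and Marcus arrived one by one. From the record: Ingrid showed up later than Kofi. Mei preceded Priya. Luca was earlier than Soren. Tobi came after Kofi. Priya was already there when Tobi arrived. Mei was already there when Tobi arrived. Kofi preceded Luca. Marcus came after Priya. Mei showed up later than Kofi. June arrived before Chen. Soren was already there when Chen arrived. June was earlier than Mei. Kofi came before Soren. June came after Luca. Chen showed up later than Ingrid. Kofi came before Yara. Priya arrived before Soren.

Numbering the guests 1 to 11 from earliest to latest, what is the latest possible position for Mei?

6

Mei must come before Chen, Marcus, Priya, Soren, and Tobi — 5 guests forced after them.
Everything else can be placed before Mei in some valid order, so Mei can sit as late as position 11 − 5 = 6.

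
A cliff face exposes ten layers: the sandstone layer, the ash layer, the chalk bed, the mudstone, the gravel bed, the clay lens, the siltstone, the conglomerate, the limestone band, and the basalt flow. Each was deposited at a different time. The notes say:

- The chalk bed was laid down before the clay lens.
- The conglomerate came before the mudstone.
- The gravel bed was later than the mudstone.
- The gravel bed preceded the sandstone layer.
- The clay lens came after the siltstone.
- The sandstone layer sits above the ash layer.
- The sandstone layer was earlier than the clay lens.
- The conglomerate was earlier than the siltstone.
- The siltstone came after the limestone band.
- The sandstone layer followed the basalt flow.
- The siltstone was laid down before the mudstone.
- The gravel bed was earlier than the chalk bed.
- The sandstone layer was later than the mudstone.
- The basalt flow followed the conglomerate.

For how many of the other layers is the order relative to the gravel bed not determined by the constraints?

Forced before the gravel bed: the conglomerate, the limestone band, the mudstone, and the siltstone; forced after the gravel bed: the chalk bed, the clay lens, and the sandstone layer.
That leaves the ash layer and the basalt flow with no forced order relative to the gravel bed — 2.

2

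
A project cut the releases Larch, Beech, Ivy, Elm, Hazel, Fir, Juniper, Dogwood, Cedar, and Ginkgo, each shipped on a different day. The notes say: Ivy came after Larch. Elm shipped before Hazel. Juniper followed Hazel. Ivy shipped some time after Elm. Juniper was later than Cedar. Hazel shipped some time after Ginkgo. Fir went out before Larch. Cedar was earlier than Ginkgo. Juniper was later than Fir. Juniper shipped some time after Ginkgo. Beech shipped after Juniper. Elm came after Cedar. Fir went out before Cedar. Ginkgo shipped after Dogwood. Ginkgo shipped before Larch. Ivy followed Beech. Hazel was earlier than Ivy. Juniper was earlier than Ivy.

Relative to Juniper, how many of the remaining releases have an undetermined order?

Forced before Juniper: Cedar, Dogwood, Elm, Fir, Ginkgo, and Hazel; forced after Juniper: Beech and Ivy.
That leaves Larch with no forced order relative to Juniper — 1.

1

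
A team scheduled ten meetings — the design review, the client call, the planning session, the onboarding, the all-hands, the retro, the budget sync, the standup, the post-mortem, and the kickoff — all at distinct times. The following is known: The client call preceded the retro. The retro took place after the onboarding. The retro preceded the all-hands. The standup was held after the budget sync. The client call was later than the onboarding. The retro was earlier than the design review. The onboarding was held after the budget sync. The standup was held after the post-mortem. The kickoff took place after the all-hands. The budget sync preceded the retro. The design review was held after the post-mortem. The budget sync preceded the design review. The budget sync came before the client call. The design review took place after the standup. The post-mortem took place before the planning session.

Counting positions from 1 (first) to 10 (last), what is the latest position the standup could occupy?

The standup must come before the design review — 1 meeting forced after it.
Everything else can be placed before the standup in some valid order, so the standup can sit as late as position 10 − 1 = 9.

9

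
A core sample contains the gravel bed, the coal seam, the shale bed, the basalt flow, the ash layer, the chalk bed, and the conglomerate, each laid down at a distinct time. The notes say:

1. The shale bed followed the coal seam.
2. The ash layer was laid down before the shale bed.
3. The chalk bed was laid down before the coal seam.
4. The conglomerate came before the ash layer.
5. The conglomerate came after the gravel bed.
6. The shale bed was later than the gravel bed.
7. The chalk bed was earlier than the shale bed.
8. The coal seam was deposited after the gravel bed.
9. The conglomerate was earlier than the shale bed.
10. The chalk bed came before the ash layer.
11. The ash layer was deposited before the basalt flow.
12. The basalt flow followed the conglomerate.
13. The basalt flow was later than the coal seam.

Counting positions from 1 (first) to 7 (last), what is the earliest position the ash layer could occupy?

4

The chalk bed, the conglomerate, and the gravel bed must all come before the ash layer — 3 forced predecessors.
Nothing else is forced ahead of the ash layer, so its earliest slot is position 3 + 1 = 4.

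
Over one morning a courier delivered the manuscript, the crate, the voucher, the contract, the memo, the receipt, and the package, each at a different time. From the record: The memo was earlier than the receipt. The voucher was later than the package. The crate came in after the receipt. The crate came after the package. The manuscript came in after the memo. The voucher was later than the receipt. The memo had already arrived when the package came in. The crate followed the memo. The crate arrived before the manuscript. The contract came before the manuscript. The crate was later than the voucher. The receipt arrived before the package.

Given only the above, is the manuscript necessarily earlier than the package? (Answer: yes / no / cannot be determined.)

no

Tracing the constraints gives the package → the crate → the manuscript, so the package must come before the manuscript.
That means the manuscript cannot be before the package.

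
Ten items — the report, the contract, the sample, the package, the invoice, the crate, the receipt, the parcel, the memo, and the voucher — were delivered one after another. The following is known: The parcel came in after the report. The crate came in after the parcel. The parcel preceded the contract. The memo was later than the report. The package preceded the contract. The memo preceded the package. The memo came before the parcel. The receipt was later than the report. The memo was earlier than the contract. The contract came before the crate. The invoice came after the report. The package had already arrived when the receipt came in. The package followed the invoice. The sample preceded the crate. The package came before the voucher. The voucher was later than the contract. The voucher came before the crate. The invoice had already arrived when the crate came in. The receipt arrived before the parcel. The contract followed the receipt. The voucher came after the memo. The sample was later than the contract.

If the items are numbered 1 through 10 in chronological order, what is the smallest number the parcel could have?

The invoice, the memo, the package, the receipt, and the report must all come before the parcel — 5 forced predecessors.
Nothing else is forced ahead of the parcel, so its earliest slot is position 5 + 1 = 6.

6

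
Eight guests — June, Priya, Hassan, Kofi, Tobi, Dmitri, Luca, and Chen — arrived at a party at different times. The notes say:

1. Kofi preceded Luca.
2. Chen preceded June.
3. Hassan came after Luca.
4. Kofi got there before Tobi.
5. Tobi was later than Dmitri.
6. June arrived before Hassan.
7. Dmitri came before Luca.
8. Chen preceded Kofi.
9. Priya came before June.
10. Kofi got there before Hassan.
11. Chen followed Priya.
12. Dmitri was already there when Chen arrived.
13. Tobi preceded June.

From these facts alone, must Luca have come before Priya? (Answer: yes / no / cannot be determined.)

Tracing the constraints gives Priya → Chen → Kofi → Luca, so Priya must come before Luca.
That means Luca cannot be before Priya.

no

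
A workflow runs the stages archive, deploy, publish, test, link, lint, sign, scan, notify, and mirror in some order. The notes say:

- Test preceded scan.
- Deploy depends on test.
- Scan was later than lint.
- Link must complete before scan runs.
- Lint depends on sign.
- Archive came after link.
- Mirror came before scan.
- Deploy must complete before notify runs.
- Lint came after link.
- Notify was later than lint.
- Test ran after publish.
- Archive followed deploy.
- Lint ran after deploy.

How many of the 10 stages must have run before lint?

5

Directly stated before lint: deploy, link, and sign.
Publish reaches lint via publish → test → deploy → lint.
Test reaches lint via test → deploy → lint.
That's deploy, link, publish, sign, and test — 5 in all.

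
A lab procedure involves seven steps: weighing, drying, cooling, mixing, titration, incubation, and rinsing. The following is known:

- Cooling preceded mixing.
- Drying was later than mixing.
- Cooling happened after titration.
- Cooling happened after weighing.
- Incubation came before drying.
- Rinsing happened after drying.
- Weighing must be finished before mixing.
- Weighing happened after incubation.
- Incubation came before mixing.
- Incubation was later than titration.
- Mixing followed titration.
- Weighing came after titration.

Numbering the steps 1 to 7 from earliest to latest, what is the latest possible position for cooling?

Cooling must come before drying, mixing, and rinsing — 3 steps forced after it.
Everything else can be placed before cooling in some valid order, so cooling can sit as late as position 7 − 3 = 4.

4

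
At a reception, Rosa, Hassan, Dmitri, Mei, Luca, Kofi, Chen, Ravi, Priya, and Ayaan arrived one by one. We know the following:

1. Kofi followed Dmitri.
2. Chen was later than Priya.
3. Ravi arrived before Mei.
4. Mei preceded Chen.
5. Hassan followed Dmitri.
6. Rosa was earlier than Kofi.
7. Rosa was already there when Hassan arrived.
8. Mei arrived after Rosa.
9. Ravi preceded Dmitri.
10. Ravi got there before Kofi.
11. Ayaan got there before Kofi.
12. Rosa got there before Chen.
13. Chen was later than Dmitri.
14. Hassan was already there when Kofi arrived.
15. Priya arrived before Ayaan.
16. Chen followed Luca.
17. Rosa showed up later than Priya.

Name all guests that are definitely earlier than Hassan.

Directly stated before Hassan: Dmitri and Rosa.
Priya reaches Hassan via Priya → Rosa → Hassan.
Ravi reaches Hassan via Ravi → Dmitri → Hassan.

Dmitri, Priya, Ravi, Rosa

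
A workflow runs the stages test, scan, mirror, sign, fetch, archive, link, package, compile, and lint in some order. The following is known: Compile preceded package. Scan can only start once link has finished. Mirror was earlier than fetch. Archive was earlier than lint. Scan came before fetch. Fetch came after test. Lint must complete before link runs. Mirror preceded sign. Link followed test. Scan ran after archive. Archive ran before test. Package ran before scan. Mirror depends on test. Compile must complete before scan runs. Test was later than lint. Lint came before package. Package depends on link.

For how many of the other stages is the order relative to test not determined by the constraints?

1

Forced before test: archive and lint; forced after test: fetch, link, mirror, package, scan, and sign.
That leaves compile with no forced order relative to test — 1.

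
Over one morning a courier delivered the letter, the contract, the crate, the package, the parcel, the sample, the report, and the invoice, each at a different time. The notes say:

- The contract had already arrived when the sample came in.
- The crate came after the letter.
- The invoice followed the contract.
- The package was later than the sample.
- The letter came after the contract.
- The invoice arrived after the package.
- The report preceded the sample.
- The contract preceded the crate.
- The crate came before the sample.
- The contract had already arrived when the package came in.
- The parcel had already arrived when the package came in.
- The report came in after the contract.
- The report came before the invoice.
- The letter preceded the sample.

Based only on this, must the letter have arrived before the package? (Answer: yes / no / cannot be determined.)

yes

Chain the constraints: the letter → the sample → the package. Each link is directly stated, so the letter comes before the package.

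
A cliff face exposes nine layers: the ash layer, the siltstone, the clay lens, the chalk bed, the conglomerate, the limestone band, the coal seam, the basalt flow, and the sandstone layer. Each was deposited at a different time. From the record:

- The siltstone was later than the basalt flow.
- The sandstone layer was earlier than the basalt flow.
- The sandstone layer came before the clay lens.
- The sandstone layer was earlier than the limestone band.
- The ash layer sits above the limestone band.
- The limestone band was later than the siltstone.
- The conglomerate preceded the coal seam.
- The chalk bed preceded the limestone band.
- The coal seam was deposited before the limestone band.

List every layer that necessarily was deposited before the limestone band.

the basalt flow, the chalk bed, the coal seam, the conglomerate, the sandstone layer, the siltstone

Directly stated before the limestone band: the chalk bed, the coal seam, the sandstone layer, and the siltstone.
The basalt flow reaches the limestone band via the basalt flow → the siltstone → the limestone band.
The conglomerate reaches the limestone band via the conglomerate → the coal seam → the limestone band.
No chain forces the clay lens (or any of the others) ahead of the limestone band.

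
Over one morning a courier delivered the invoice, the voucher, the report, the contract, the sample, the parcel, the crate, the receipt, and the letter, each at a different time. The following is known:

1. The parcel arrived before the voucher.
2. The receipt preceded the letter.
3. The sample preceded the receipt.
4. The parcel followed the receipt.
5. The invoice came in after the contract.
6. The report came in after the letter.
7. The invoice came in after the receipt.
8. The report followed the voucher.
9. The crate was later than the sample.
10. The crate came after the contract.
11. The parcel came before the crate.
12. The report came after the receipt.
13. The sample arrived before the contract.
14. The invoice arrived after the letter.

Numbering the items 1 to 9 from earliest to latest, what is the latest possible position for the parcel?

The parcel must come before the crate, the report, and the voucher — 3 items forced after it.
Everything else can be placed before the parcel in some valid order, so the parcel can sit as late as position 9 − 3 = 6.

6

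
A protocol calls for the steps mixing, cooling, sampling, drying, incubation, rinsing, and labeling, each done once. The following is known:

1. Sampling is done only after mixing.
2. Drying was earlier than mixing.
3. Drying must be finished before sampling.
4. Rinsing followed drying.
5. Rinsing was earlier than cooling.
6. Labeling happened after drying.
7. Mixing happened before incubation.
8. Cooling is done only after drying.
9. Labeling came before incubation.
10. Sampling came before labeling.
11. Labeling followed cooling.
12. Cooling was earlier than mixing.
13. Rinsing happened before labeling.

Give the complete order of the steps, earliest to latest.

drying, rinsing, cooling, mixing, sampling, labeling, incubation

The constraints fix every adjacent pair, so only one ordering works:
drying → rinsing → cooling → mixing → sampling → labeling → incubation.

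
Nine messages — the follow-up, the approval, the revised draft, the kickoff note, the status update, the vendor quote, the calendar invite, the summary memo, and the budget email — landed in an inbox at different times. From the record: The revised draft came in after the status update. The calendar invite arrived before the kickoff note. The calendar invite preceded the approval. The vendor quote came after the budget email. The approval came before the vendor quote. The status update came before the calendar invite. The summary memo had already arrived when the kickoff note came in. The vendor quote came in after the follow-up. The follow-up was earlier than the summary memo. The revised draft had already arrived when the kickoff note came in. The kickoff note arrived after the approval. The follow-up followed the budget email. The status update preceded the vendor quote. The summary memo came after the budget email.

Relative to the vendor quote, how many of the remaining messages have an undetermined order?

3

Forced before the vendor quote: the approval, the budget email, the calendar invite, the follow-up, and the status update.
That leaves the kickoff note, the revised draft, and the summary memo with no forced order relative to the vendor quote — 3.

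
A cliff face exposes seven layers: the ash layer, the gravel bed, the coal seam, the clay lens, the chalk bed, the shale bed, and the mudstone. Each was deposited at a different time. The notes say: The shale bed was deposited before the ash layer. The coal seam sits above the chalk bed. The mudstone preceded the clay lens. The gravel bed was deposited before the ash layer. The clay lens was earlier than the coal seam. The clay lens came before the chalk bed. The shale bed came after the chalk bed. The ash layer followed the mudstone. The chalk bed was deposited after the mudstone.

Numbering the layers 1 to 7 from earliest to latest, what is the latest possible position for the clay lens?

3

The clay lens must come before the ash layer, the chalk bed, the coal seam, and the shale bed — 4 layers forced after it.
Everything else can be placed before the clay lens in some valid order, so the clay lens can sit as late as position 7 − 4 = 3.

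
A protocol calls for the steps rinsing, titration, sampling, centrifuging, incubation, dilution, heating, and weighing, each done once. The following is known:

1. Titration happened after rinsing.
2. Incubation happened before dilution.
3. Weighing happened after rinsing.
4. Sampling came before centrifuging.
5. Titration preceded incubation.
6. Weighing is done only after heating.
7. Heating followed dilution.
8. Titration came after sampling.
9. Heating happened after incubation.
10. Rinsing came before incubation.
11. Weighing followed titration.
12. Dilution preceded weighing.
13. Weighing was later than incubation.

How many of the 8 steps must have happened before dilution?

Directly stated before dilution: incubation.
Rinsing reaches dilution via rinsing → incubation → dilution.
Sampling reaches dilution via sampling → titration → incubation → dilution.
Titration reaches dilution via titration → incubation → dilution.
That's incubation, rinsing, sampling, and titration — 4 in all.

4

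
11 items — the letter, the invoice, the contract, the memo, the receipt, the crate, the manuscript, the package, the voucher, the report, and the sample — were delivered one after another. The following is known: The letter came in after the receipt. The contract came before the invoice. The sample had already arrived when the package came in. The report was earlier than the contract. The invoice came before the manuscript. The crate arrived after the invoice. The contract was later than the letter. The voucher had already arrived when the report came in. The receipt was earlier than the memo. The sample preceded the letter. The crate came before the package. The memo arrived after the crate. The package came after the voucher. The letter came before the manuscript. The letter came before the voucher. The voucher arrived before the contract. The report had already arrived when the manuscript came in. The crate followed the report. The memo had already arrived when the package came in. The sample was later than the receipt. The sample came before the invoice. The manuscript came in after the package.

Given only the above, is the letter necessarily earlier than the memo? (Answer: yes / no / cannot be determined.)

Chain the constraints: the letter → the contract → the invoice → the crate → the memo. Each link is directly stated, so the letter comes before the memo.

yes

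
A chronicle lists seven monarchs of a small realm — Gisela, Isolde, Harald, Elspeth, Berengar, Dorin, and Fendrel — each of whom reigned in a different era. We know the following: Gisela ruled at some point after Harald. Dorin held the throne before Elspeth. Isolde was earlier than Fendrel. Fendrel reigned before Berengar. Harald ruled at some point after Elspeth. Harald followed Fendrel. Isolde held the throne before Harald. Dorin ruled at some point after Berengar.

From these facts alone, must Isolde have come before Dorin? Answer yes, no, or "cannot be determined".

yes

Chain the constraints: Isolde → Fendrel → Berengar → Dorin. Each link is directly stated, so Isolde comes before Dorin.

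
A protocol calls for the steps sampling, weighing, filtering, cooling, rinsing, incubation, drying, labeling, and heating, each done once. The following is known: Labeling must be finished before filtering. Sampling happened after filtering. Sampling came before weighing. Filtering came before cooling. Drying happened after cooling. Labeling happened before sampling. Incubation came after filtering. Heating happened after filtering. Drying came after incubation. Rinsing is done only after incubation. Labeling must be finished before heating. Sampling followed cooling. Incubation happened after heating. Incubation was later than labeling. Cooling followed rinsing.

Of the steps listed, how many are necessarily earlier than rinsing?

4

Directly stated before rinsing: incubation.
Filtering reaches rinsing via filtering → incubation → rinsing.
Heating reaches rinsing via heating → incubation → rinsing.
Labeling reaches rinsing via labeling → incubation → rinsing.
No chain forces cooling (or any of the others) ahead of rinsing.
That's filtering, heating, incubation, and labeling — 4 in all.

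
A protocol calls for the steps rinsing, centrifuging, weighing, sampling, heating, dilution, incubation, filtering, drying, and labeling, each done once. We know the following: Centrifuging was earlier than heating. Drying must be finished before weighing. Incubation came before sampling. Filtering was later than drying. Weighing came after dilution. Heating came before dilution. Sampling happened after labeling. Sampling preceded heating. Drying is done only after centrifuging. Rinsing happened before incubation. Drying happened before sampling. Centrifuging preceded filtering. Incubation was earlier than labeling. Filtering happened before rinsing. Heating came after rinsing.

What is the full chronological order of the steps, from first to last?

centrifuging, drying, filtering, rinsing, incubation, labeling, sampling, heating, dilution, weighing

The constraints fix every adjacent pair, so only one ordering works:
centrifuging → drying → filtering → rinsing → incubation → labeling → sampling → heating → dilution → weighing.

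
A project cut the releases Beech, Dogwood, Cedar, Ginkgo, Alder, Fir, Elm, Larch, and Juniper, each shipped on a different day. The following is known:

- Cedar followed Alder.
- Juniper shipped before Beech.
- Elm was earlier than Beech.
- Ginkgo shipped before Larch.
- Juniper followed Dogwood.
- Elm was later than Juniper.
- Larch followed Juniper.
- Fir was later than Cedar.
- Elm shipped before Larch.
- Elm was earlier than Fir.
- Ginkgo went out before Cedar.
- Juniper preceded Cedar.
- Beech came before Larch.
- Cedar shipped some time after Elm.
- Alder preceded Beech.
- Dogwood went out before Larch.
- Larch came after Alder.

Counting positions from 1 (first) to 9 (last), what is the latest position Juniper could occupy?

4

Juniper must come before Beech, Cedar, Elm, Fir, and Larch — 5 releases forced after it.
Everything else can be placed before Juniper in some valid order, so Juniper can sit as late as position 9 − 5 = 4.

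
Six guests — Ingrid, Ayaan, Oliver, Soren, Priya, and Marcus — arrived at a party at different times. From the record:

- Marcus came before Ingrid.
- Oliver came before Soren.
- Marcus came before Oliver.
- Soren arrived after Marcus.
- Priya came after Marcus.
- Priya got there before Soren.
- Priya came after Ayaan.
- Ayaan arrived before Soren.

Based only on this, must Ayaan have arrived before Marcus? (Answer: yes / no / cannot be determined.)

cannot be determined

No chain of stated constraints runs from Ayaan to Marcus, and none runs from Marcus to Ayaan either.
So the relative order of Ayaan and Marcus is not fixed by the given facts.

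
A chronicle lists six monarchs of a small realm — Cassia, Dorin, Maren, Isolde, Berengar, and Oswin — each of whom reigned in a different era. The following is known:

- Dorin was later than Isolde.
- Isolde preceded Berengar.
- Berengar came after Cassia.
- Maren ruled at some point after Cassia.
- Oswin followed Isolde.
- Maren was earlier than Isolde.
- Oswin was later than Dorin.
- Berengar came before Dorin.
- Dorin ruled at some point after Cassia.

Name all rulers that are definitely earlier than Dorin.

Directly stated before Dorin: Berengar, Cassia, and Isolde.
Maren reaches Dorin via Maren → Isolde → Dorin.
No chain forces Oswin ahead of Dorin.

Berengar, Cassia, Isolde, Maren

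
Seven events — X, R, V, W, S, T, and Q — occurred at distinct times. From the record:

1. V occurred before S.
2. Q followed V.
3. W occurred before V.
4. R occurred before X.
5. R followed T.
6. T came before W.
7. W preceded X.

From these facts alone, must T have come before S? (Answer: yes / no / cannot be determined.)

yes

Chain the constraints: T → W → V → S. Each link is directly stated, so T comes before S.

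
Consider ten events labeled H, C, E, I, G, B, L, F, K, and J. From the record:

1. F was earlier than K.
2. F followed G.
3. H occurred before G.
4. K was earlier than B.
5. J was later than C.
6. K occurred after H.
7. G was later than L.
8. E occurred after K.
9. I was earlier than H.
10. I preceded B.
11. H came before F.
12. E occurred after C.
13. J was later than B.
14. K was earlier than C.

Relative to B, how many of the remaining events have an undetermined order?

Forced before B: F, G, H, I, K, and L; forced after B: J.
That leaves C and E with no forced order relative to B — 2.

2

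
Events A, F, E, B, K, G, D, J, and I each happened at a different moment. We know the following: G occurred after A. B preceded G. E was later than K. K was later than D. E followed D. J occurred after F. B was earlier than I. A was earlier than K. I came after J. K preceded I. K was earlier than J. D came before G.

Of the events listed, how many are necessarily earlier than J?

Directly stated before J: F and K.
A reaches J via A → K → J.
D reaches J via D → K → J.
No chain forces I (or any of the others) ahead of J.
That's A, D, F, and K — 4 in all.

4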